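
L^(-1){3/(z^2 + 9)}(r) sin(3*r)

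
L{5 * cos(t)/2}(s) 5 * s/(2 * (s^2 + 1))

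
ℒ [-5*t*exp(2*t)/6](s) -5/(6*(s - 2)^2)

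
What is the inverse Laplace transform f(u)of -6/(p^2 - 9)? -2*sinh(3*u)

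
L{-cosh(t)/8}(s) -s/(8 * s^2 - 8)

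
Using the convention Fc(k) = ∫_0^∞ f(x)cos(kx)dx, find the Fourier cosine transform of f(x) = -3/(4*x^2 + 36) -pi*exp(-3*k)/8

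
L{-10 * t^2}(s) -20/s^3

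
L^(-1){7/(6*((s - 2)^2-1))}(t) 7*exp(2*t)*sinh(t)/6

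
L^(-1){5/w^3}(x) 5*x^2/2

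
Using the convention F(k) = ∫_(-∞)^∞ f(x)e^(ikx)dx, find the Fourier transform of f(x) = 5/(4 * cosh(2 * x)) 5 * pi/(8 * cosh(pi * k/4))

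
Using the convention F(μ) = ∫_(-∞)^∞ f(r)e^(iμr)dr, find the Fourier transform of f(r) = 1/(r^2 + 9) pi*exp(-3*Abs(μ))/3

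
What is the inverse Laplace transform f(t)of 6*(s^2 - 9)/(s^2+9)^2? 6*t*cos(3*t)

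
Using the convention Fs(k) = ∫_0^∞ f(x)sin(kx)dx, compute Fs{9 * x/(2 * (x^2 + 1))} 9 * pi * exp(-k)/4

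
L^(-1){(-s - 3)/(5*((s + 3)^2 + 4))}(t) -exp(-3*t)*cos(2*t)/5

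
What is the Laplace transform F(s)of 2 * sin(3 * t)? 6/(s^2+9)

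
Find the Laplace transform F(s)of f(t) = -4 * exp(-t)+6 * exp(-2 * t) 6/(s+2) - 4/(s+1)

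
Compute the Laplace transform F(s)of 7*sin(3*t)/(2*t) 7*atan(3/s)/2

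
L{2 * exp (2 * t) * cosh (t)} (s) 2 * (s - 2)/ ( (s - 2)^2 - 1)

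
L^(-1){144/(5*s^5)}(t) 6*t^4/5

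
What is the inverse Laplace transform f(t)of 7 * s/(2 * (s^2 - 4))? 7 * cosh(2 * t)/2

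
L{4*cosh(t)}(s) 4*s/(s^2 - 1)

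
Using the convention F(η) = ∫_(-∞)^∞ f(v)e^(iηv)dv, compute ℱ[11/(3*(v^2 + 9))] 11*pi*exp(-3*Abs(η))/9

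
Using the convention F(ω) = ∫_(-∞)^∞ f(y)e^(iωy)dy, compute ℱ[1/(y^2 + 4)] pi*exp(-2*Abs(ω))/2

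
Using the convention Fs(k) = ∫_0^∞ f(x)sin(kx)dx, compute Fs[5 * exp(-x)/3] 5 * k/(3 * (k^2 + 1))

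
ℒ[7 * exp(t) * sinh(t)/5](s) 7/(5 * s * (s - 2))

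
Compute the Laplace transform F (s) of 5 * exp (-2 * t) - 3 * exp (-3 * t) 5/ (s + 2) - 3/ (s + 3) 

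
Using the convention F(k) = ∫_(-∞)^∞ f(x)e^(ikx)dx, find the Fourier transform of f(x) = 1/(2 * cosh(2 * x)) pi/(4 * cosh(pi * k/4))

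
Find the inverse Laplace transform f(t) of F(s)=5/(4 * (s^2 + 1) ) 5 * sin(t) /4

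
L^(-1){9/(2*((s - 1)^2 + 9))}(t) 3*exp(t)*sin(3*t)/2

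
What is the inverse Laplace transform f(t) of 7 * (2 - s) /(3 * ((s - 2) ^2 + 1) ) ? -7 * exp(2 * t) * cos(t) /3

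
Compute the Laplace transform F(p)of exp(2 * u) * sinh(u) 1/((p - 2)^2 - 1)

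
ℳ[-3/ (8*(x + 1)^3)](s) -3*pi*(s - 2)*(s - 1)/ (16*sin (pi*s))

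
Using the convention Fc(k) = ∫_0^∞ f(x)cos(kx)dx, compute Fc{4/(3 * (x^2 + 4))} pi * exp(-2 * k)/3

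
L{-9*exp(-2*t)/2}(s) -9/(2*s + 4)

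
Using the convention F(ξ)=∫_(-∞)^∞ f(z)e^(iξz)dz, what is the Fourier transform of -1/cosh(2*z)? -pi/(2*cosh(pi*ξ/4))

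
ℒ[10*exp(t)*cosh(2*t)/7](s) 10*(s - 1)/(7*((s - 1)^2 - 4))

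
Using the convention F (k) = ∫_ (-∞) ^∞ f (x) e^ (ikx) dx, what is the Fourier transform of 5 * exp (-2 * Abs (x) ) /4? 5/ (k^2 + 4) 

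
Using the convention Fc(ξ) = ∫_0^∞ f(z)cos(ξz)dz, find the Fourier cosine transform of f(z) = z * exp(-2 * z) (4 - ξ^2)/(ξ^2 + 4)^2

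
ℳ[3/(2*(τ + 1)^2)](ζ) -3*pi*(ζ - 1)/(2*sin(pi*ζ))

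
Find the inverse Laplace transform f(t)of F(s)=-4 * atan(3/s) -4 * sin(3 * t)/t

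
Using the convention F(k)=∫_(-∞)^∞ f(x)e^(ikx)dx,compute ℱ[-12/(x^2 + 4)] -6 * pi * exp(-2 * Abs(k))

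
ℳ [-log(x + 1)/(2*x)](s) pi*csc(pi*s)/(2*(s - 1))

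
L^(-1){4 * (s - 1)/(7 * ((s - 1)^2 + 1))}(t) 4 * exp(t) * cos(t)/7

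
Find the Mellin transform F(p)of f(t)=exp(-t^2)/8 gamma(p/2)/16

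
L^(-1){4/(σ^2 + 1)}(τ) 4*sin(τ)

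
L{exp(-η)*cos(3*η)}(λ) (λ + 1)/((λ + 1)^2 + 9)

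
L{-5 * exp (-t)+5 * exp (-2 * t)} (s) 5/ (s+2) - 5/ (s+1)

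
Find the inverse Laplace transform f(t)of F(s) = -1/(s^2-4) -sinh(2*t)/2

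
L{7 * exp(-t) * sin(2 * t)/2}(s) 7/((s + 1)^2 + 4)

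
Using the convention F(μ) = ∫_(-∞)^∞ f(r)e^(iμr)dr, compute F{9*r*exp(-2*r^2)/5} 9*sqrt(2)*I*sqrt(pi)*μ*exp(-μ^2/8)/40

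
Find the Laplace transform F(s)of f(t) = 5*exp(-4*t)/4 5/(4*(s + 4))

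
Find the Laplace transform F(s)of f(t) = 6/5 6/(5 * s)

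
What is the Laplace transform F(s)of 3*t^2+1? 6/s^3+1/s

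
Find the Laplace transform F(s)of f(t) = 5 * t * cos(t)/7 5 * (s^2-1)/(7 * (s^2 + 1)^2)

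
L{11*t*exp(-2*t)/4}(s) 11/(4*(s + 2)^2)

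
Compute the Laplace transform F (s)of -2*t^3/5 -12/ (5*s^4)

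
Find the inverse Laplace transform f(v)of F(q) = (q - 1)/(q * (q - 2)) exp(v) * cosh(v)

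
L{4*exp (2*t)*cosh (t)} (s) 4*(s - 2)/ ( (s - 2)^2 - 1)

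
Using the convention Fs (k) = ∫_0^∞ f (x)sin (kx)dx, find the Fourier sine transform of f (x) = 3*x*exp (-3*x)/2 9*k/ (k^2+9)^2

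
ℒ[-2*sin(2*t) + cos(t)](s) s/(s^2 + 1) - 4/(s^2 + 4)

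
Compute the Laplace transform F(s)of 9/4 9/(4*s)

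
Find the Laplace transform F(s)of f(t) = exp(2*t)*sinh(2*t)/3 2/(3*s*(s - 4))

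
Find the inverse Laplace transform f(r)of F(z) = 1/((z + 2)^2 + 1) exp(-2 * r) * sin(r)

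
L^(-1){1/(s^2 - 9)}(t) sinh(3*t)/3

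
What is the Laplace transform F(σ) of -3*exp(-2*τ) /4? -3/(4*σ + 8) 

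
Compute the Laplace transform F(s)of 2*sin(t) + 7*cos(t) 7*s/(s^2 + 1) + 2/(s^2 + 1)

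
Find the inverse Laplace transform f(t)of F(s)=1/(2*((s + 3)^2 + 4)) exp(-3*t)*sin(2*t)/4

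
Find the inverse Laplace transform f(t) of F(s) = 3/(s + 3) 3*exp(-3*t) 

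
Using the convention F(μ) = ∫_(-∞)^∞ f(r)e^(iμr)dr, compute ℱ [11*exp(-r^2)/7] 11*sqrt(pi)*exp(-μ^2/4)/7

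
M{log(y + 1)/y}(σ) -pi * csc(pi * σ)/(σ - 1)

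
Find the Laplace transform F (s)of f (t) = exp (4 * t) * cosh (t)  (s - 4)/ ( (s - 4)^2-1)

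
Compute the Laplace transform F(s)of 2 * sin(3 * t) 6/(s^2 + 9)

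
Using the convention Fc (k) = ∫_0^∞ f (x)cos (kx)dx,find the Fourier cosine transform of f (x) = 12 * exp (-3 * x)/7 36/ (7 * (k^2 + 9))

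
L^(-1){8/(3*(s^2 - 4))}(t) 4*sinh(2*t)/3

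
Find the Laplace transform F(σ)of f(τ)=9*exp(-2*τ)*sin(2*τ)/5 18/(5*((σ + 2)^2 + 4))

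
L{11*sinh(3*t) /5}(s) 33/(5*(s^2-9) ) 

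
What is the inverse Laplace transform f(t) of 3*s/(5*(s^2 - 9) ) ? 3*cosh(3*t) /5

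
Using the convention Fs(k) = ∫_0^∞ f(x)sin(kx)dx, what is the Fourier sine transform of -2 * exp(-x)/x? -2 * atan(k)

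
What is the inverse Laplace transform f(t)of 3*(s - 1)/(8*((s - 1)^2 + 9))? 3*exp(t)*cos(3*t)/8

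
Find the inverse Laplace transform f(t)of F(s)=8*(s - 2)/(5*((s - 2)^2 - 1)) 8*exp(2*t)*cosh(t)/5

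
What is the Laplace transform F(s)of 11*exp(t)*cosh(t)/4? 11*(s - 1)/(4*s*(s - 2))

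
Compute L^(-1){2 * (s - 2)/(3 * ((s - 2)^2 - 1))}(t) 2 * exp(2 * t) * cosh(t)/3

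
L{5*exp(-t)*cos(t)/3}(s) 5*(s + 1)/(3*((s + 1)^2 + 1))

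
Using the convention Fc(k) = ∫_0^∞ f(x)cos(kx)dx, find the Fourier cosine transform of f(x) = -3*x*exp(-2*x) 3*(k^2 - 4)/(k^2+4)^2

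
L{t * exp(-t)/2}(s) 1/(2 * (s + 1)^2)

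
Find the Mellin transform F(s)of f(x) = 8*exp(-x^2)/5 4*gamma(s/2)/5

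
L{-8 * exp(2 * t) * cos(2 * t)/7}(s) 8 * (2 - s)/(7 * ((s - 2)^2 + 4))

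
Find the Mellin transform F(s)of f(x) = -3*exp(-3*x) -3^(1 - s)*gamma(s)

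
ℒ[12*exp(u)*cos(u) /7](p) 12*(p - 1) /(7*((p - 1) ^2 + 1) ) 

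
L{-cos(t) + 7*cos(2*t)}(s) 7*s/(s^2 + 4)- s/(s^2 + 1)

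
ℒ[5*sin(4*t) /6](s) 10/(3*(s^2+16) ) 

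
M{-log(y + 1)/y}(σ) pi*csc(pi*σ)/(σ - 1)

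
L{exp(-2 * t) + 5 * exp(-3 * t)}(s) 5/(s + 3) + 1/(s + 2)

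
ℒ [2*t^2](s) 4/s^3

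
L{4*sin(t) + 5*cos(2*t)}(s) 5*s/(s^2 + 4) + 4/(s^2 + 1)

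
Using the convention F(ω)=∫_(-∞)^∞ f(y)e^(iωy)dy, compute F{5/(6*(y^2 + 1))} 5*pi*exp(-Abs(ω))/6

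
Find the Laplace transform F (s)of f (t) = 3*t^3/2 9/s^4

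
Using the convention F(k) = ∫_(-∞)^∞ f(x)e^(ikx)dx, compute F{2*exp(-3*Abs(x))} 12/(k^2 + 9)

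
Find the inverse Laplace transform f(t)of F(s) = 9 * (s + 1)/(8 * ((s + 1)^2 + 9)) 9 * exp(-t) * cos(3 * t)/8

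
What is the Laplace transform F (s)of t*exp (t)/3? 1/ (3*(s - 1)^2)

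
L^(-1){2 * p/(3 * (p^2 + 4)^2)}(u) u * sin(2 * u)/6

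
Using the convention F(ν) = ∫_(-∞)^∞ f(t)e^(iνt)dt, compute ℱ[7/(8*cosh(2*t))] 7*pi/(16*cosh(pi*ν/4))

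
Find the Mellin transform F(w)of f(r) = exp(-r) gamma(w)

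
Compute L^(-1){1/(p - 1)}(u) exp(u)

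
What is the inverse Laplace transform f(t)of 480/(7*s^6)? 4*t^5/7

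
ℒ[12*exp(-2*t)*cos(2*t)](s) 12*(s + 2)/((s + 2)^2 + 4)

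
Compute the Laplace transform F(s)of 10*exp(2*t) 10/(s - 2)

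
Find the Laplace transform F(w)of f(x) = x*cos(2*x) (w^2 - 4)/(w^2 + 4)^2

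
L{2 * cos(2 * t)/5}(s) 2 * s/(5 * (s^2+4))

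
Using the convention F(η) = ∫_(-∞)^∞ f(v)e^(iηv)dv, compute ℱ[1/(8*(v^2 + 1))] pi*exp(-Abs(η))/8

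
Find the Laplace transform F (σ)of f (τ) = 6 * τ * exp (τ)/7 6/ (7 * (σ - 1)^2)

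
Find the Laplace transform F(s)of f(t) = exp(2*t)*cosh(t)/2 (s - 2)/(2*((s - 2)^2 - 1))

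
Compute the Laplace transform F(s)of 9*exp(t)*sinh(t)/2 9/(2*s*(s - 2))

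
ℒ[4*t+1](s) 4/s^2+1/s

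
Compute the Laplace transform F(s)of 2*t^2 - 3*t 4/s^3 - 3/s^2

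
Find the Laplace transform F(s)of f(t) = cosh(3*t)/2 s/(2*(s^2 - 9))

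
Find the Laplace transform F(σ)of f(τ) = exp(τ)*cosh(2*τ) (σ - 1)/((σ - 1)^2 - 4)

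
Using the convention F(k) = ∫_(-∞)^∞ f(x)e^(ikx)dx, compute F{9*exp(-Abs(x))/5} 18/(5*(k^2 + 1))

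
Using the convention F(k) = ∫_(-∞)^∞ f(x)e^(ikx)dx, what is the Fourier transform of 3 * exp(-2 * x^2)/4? 3 * sqrt(2) * sqrt(pi) * exp(-k^2/8)/8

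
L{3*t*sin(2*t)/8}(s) 3*s/(2*(s^2 + 4)^2)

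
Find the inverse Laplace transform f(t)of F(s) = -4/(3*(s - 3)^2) -4*t*exp(3*t)/3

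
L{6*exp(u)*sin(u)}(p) 6/((p - 1)^2 + 1)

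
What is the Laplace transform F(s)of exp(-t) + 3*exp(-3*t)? 3/(s + 3) + 1/(s + 1)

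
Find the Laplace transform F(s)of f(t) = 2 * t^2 4/s^3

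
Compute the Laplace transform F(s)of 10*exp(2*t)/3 10/(3*(s - 2))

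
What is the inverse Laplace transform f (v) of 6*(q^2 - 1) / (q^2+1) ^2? 6*v*cos (v) 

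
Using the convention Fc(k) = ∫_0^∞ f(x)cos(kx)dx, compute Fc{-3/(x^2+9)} -pi * exp(-3 * k)/2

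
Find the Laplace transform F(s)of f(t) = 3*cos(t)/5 3*s/(5*(s^2+1))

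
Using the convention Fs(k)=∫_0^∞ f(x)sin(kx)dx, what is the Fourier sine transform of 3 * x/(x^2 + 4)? 3 * pi * exp(-2 * k)/2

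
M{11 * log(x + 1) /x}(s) -11 * pi * csc(pi * s) /(s - 1) 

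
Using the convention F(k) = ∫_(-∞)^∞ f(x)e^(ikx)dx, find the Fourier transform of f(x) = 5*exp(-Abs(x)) 10/(k^2 + 1)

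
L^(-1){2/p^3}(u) u^2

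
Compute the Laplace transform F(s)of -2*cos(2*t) -2*s/(s^2 + 4)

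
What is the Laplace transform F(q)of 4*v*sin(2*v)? 16*q/(q^2 + 4)^2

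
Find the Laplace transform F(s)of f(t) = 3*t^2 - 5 6/s^3 - 5/s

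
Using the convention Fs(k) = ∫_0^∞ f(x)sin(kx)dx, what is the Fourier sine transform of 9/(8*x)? 9*pi/16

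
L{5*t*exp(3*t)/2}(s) 5/(2*(s - 3)^2)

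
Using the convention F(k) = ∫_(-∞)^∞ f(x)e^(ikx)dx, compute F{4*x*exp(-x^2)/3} 2*I*sqrt(pi)*k*exp(-k^2/4)/3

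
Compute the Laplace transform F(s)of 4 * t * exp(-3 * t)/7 4/(7 * (s + 3)^2)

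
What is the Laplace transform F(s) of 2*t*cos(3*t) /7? 2*(s^2-9) /(7*(s^2 + 9) ^2) 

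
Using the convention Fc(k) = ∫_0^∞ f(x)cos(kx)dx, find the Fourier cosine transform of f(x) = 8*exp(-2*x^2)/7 2*sqrt(2)*sqrt(pi)*exp(-k^2/8)/7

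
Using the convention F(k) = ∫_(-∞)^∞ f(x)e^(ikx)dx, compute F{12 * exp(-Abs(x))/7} 24/(7 * (k^2+1))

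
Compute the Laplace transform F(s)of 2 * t 2/s^2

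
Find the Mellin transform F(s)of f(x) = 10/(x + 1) 10*pi*csc(pi*s)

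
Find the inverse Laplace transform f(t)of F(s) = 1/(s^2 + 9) sin(3*t)/3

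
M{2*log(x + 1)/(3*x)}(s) -2*pi*csc(pi*s)/(3*s - 3)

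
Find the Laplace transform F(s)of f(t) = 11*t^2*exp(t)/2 11/(s - 1)^3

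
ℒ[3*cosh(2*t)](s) 3*s/(s^2 - 4)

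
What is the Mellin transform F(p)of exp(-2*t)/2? gamma(p)/(2*2^p)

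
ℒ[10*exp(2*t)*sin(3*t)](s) 30/((s - 2)^2 + 9)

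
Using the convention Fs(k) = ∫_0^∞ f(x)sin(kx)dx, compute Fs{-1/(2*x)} -pi/4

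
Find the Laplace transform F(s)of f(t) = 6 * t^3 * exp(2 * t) 36/(s - 2)^4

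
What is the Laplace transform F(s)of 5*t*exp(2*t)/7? 5/(7*(s - 2)^2)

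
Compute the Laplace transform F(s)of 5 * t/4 5/(4 * s^2)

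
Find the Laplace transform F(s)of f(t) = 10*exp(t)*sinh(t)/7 10/(7*s*(s - 2))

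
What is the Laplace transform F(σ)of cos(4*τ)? σ/(σ^2 + 16)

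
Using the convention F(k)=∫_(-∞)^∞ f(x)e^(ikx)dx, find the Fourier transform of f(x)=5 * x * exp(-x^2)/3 5 * I * sqrt(pi) * k * exp(-k^2/4)/6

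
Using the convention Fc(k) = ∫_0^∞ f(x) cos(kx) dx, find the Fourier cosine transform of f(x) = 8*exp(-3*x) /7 24/(7*(k^2 + 9) ) 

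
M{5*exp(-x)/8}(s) 5*gamma(s)/8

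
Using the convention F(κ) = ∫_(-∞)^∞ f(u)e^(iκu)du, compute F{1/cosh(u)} pi/cosh(pi * κ/2)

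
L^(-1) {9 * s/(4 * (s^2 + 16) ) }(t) 9 * cos(4 * t) /4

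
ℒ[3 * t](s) 3/s^2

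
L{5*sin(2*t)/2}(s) 5/(s^2+4)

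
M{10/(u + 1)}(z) 10 * pi * csc(pi * z)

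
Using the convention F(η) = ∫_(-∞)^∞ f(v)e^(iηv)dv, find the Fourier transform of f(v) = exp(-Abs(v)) 2/(η^2 + 1)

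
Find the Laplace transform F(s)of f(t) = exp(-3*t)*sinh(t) 1/((s + 3)^2 - 1)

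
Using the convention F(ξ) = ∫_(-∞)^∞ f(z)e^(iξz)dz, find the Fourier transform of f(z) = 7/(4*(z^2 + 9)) 7*pi*exp(-3*Abs(ξ))/12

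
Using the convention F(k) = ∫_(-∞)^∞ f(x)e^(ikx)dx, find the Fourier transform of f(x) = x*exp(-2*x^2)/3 sqrt(2)*I*sqrt(pi)*k*exp(-k^2/8)/24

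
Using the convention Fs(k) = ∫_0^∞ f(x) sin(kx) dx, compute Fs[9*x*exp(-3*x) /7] 54*k/(7*(k^2 + 9) ^2) 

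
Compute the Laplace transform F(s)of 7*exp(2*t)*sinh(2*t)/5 14/(5*s*(s - 4))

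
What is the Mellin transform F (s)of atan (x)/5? -pi*sec (pi*s/2)/ (10*s)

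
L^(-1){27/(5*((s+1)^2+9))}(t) 9*exp(-t)*sin(3*t)/5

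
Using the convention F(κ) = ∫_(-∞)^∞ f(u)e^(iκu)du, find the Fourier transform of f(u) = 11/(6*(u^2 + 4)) 11*pi*exp(-2*Abs(κ))/12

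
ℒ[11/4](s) 11/(4*s)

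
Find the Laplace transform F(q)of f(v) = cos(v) q/(q^2+1)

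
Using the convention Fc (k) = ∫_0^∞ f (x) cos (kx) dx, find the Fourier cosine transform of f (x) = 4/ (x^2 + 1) 2*pi*exp (-k) 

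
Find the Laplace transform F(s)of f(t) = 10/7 10/(7*s)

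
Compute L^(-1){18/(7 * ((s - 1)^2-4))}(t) 9 * exp(t) * sinh(2 * t)/7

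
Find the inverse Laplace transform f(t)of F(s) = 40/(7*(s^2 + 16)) 10*sin(4*t)/7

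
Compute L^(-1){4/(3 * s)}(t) 4/3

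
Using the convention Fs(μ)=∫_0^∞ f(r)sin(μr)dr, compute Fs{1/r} pi/2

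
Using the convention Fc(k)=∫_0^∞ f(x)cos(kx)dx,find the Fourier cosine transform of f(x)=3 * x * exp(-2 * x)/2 3 * (4 - k^2)/(2 * (k^2+4)^2)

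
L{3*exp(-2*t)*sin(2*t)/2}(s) 3/((s + 2)^2 + 4)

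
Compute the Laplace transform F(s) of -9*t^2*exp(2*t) -18/(s - 2) ^3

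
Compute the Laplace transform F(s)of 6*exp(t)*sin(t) 6/((s - 1)^2 + 1)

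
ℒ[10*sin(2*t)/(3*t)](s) 10*atan(2/s)/3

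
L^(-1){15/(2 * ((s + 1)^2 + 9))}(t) 5 * exp(-t) * sin(3 * t)/2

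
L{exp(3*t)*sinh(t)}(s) 1/((s - 3)^2 - 1)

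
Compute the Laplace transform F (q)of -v -1/q^2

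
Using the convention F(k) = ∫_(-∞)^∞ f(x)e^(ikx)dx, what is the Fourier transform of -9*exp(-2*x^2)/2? -9*sqrt(2)*sqrt(pi)*exp(-k^2/8)/4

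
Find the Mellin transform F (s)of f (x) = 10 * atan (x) -5 * pi * sec (pi * s/2)/s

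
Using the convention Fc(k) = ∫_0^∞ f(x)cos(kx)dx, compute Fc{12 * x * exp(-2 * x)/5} 12 * (4 - k^2)/(5 * (k^2 + 4)^2)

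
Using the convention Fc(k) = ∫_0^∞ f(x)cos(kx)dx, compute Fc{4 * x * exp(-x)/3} 4 * (1 - k^2)/(3 * (k^2 + 1)^2)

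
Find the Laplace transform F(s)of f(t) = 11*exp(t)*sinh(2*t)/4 11/(2*((s - 1)^2 - 4))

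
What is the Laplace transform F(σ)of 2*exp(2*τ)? 2/(σ - 2)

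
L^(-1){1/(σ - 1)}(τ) exp(τ)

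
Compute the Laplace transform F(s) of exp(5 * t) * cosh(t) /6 (s - 5) /(6 * ((s - 5) ^2 - 1) ) 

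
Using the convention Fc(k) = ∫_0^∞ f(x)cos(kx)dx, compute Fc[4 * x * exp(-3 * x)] 4 * (9 - k^2)/(k^2+9)^2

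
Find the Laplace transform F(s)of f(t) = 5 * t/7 5/(7 * s^2)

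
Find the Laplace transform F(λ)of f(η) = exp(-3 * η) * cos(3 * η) (λ + 3)/((λ + 3)^2 + 9)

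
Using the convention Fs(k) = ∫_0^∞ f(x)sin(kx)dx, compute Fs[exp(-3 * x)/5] k/(5 * (k^2 + 9))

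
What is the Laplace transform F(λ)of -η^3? -6/λ^4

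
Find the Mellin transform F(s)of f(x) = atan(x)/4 -pi*sec(pi*s/2)/(8*s)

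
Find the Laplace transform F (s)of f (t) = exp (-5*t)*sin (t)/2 1/ (2*( (s + 5)^2 + 1))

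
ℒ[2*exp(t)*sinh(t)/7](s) 2/(7*s*(s - 2))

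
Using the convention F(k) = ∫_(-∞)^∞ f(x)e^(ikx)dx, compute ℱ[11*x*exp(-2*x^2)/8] 11*sqrt(2)*I*sqrt(pi)*k*exp(-k^2/8)/64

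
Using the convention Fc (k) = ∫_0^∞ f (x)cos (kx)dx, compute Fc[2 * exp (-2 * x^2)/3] sqrt (2) * sqrt (pi) * exp (-k^2/8)/6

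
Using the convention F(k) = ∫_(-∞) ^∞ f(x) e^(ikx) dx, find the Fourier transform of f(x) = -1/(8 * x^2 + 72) -pi * exp(-3 * Abs(k) ) /24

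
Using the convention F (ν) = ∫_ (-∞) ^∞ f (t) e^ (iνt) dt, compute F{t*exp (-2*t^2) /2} sqrt (2)*I*sqrt (pi)*ν*exp (-ν^2/8) /16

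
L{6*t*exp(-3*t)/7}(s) 6/(7*(s + 3)^2)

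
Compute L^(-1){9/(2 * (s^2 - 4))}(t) 9 * sinh(2 * t)/4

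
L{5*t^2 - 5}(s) 10/s^3 - 5/s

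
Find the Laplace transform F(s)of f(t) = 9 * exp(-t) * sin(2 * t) 18/((s + 1)^2 + 4)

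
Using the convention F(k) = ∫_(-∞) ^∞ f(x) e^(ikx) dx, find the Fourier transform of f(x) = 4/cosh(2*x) 2*pi/cosh(pi*k/4) 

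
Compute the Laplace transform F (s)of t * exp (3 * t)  (s - 3)^ (-2)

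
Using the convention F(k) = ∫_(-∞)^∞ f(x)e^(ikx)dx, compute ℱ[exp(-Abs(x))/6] 1/(3 * (k^2+1))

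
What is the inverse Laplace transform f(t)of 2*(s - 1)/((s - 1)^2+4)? 2*exp(t)*cos(2*t)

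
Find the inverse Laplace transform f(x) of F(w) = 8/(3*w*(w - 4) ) 4*exp(2*x)*sinh(2*x) /3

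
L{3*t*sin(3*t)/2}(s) 9*s/(s^2 + 9)^2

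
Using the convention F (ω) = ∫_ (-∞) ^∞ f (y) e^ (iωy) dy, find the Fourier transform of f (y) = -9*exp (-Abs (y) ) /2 -9/ (ω^2+1) 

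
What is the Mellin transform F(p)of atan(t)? -pi * sec(pi * p/2)/(2 * p)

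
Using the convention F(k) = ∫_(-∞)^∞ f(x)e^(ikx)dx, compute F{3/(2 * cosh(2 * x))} 3 * pi/(4 * cosh(pi * k/4))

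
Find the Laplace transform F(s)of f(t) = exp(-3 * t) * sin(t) 1/((s + 3)^2 + 1)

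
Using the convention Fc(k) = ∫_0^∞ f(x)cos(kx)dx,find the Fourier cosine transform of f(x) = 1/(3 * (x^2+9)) pi * exp(-3 * k)/18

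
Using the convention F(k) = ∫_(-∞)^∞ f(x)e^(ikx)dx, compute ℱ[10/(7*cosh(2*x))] 5*pi/(7*cosh(pi*k/4))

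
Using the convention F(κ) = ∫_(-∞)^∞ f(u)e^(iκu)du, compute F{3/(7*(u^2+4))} 3*pi*exp(-2*Abs(κ))/14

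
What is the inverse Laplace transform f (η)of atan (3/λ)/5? sin (3*η)/ (5*η)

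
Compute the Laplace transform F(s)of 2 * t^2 4/s^3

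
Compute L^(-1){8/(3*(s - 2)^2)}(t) 8*t*exp(2*t)/3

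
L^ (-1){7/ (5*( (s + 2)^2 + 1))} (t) 7*exp (-2*t)*sin (t)/5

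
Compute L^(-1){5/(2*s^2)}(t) 5*t/2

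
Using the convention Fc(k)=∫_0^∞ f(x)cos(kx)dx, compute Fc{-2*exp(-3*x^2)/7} -sqrt(3)*sqrt(pi)*exp(-k^2/12)/21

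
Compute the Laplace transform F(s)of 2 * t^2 4/s^3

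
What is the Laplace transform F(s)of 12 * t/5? 12/(5 * s^2)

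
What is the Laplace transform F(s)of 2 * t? 2/s^2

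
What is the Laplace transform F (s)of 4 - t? 4/s - 1/s^2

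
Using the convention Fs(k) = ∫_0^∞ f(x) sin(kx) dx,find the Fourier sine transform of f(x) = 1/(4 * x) pi/8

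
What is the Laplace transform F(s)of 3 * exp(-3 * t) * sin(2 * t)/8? 3/(4 * ((s + 3)^2 + 4))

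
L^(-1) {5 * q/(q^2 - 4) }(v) 5 * cosh(2 * v) 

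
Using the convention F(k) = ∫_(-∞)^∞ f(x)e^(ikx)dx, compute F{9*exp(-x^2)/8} 9*sqrt(pi)*exp(-k^2/4)/8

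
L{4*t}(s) 4/s^2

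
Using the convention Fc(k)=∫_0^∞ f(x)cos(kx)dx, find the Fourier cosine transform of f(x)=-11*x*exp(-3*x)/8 11*(k^2 - 9)/(8*(k^2 + 9)^2)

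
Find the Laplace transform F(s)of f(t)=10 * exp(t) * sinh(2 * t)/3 20/(3 * ((s - 1)^2 - 4))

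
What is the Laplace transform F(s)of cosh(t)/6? s/(6*(s^2 - 1))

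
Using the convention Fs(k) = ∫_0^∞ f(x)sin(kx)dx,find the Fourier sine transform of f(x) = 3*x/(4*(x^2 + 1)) 3*pi*exp(-k)/8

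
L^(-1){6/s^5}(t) t^4/4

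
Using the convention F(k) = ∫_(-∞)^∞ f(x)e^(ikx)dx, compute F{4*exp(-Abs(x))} 8/(k^2 + 1)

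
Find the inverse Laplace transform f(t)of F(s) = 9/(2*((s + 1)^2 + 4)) 9*exp(-t)*sin(2*t)/4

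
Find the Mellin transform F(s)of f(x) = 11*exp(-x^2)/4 11*gamma(s/2)/8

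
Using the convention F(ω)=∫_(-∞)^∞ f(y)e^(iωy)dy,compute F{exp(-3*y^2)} sqrt(3)*sqrt(pi)*exp(-ω^2/12)/3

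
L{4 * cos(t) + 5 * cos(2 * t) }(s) 5 * s/(s^2 + 4) + 4 * s/(s^2 + 1) 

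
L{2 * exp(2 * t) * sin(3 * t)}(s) 6/((s - 2)^2 + 9)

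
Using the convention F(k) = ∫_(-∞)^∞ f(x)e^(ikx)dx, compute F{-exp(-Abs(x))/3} -2/(3*k^2 + 3)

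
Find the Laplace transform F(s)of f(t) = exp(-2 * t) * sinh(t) 1/((s + 2)^2 - 1)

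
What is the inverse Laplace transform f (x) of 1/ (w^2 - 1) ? sinh (x) 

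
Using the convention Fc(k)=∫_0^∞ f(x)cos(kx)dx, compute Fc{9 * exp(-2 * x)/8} 9/(4 * (k^2 + 4))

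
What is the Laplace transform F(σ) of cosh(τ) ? σ/(σ^2 - 1) 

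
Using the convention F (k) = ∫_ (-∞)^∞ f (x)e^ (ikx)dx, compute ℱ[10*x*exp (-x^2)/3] 5*I*sqrt (pi)*k*exp (-k^2/4)/3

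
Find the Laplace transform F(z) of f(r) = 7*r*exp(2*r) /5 7/(5*(z - 2) ^2) 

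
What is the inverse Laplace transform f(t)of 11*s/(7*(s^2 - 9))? 11*cosh(3*t)/7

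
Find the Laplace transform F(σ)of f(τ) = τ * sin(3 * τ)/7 6 * σ/(7 * (σ^2 + 9)^2)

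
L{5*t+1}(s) 1/s+5/s^2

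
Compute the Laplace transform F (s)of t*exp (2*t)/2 1/ (2*(s - 2)^2)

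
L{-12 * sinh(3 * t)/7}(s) -36/(7 * s^2 - 63)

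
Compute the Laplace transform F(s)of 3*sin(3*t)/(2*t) 3*atan(3/s)/2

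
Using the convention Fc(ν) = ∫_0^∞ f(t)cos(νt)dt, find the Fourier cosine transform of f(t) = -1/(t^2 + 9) -pi*exp(-3*ν)/6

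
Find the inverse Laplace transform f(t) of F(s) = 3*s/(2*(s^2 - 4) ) 3*cosh(2*t) /2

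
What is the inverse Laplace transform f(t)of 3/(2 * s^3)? 3 * t^2/4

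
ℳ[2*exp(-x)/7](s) 2*gamma(s)/7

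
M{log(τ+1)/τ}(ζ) -pi * csc(pi * ζ)/(ζ - 1)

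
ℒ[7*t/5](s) 7/(5*s^2)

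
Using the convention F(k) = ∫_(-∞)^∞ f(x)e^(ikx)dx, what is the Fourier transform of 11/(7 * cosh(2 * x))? 11 * pi/(14 * cosh(pi * k/4))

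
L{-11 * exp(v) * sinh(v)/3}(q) -11/(3 * q * (q - 2))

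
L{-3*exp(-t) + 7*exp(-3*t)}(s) 7/(s + 3) - 3/(s + 1)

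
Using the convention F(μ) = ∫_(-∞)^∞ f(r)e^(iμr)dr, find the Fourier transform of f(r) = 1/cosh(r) pi/cosh(pi*μ/2)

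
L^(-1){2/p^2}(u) 2 * u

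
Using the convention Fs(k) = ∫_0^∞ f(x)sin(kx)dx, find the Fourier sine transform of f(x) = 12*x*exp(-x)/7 24*k/(7*(k^2+1)^2)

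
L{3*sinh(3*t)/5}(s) 9/(5*(s^2 - 9))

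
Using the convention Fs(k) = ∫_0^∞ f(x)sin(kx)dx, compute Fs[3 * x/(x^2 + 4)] 3 * pi * exp(-2 * k)/2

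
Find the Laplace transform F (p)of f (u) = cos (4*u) p/ (p^2 + 16)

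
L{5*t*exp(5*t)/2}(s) 5/(2*(s - 5)^2)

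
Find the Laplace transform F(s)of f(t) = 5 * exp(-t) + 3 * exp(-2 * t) 3/(s + 2) + 5/(s + 1)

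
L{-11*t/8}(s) -11/(8*s^2)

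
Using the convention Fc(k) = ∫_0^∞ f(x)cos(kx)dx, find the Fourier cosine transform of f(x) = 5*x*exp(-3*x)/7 5*(9 - k^2)/(7*(k^2 + 9)^2)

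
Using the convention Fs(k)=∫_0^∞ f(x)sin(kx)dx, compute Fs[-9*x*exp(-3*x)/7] -54*k/(7*(k^2 + 9)^2)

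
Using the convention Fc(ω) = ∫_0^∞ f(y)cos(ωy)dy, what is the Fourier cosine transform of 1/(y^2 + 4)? pi*exp(-2*ω)/4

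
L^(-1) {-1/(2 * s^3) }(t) -t^2/4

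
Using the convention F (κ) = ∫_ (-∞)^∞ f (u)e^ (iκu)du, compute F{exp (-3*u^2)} sqrt (3)*sqrt (pi)*exp (-κ^2/12)/3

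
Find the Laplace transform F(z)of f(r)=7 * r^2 14/z^3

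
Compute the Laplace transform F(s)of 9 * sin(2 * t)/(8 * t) 9 * atan(2/s)/8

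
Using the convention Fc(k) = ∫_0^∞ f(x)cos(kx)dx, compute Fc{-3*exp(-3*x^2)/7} -sqrt(3)*sqrt(pi)*exp(-k^2/12)/14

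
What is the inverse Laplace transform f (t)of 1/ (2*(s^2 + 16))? sin (4*t)/8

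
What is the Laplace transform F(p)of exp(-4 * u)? 1/(p+4)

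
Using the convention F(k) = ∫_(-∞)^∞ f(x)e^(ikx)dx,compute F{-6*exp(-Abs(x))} -12/(k^2 + 1)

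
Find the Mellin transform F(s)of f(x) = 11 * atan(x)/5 -11 * pi * sec(pi * s/2)/(10 * s)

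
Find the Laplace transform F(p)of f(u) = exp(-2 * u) 1/(p+2)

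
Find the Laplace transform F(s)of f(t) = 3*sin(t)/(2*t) 3*atan(1/s)/2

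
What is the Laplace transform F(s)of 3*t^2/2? 3/s^3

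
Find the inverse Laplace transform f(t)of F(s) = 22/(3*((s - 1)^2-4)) 11*exp(t)*sinh(2*t)/3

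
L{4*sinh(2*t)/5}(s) 8/(5*(s^2 - 4))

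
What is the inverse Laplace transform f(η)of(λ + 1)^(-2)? η * exp(-η)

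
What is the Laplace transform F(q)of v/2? 1/(2 * q^2)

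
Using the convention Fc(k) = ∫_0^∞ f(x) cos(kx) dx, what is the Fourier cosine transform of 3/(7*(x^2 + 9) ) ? pi*exp(-3*k) /14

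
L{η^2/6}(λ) 1/(3*λ^3)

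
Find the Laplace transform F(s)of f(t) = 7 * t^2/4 7/(2 * s^3)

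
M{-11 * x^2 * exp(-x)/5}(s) -11 * gamma(s + 2)/5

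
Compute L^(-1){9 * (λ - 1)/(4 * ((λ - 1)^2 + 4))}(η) 9 * exp(η) * cos(2 * η)/4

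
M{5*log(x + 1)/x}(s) -5*pi*csc(pi*s)/(s - 1)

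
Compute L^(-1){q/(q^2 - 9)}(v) cosh(3*v)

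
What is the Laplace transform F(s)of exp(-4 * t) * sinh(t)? 1/((s + 4)^2 - 1)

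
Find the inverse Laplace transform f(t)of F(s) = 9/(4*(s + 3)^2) 9*t*exp(-3*t)/4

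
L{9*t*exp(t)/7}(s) 9/(7*(s - 1)^2)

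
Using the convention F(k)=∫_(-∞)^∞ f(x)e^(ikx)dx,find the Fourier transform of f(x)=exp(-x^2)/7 sqrt(pi)*exp(-k^2/4)/7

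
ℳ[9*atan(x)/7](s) -9*pi*sec(pi*s/2)/(14*s)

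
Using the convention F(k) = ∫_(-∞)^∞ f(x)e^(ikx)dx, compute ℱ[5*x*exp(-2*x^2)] 5*sqrt(2)*I*sqrt(pi)*k*exp(-k^2/8)/8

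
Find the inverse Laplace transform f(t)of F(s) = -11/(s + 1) -11*exp(-t)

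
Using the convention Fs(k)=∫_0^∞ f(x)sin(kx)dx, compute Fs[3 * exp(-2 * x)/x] 3 * atan(k/2)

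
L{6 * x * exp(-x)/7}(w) 6/(7 * (w + 1)^2)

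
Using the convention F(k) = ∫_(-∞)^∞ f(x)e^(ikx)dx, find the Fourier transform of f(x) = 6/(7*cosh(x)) 6*pi/(7*cosh(pi*k/2))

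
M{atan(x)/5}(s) -pi * sec(pi * s/2)/(10 * s)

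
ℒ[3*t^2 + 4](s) 4/s + 6/s^3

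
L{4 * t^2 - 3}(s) 8/s^3 - 3/s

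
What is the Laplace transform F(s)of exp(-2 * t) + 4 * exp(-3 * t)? 1/(s + 2) + 4/(s + 3)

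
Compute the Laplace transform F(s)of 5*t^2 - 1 10/s^3 - 1/s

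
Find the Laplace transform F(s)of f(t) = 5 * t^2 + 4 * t 10/s^3 + 4/s^2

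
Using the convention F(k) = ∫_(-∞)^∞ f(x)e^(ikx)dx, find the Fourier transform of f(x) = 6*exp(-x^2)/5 6*sqrt(pi)*exp(-k^2/4)/5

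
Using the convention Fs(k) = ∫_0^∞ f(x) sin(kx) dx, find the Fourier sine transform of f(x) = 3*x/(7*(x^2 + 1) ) 3*pi*exp(-k) /14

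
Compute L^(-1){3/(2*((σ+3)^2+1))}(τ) 3*exp(-3*τ)*sin(τ)/2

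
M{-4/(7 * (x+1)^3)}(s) -2 * pi * (s - 2) * (s - 1)/(7 * sin(pi * s))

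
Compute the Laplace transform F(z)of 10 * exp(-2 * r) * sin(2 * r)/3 20/(3 * ((z + 2)^2 + 4))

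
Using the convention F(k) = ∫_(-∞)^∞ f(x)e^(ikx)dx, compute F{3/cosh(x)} 3*pi/cosh(pi*k/2)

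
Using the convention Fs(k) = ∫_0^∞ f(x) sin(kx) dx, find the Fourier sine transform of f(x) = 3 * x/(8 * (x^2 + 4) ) 3 * pi * exp(-2 * k) /16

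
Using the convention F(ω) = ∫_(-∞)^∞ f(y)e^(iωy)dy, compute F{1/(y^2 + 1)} pi*exp(-Abs(ω))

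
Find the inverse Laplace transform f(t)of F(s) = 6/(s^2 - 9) 2 * sinh(3 * t)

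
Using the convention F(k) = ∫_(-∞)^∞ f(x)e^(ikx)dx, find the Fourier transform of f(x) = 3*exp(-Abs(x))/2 3/(k^2 + 1)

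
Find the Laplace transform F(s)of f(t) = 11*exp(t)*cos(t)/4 11*(s - 1)/(4*((s - 1)^2 + 1))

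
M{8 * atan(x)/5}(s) -4 * pi * sec(pi * s/2)/(5 * s)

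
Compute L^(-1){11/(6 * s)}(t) 11/6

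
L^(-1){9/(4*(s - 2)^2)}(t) 9*t*exp(2*t)/4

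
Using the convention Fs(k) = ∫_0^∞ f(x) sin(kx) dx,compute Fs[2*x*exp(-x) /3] 4*k/(3*(k^2 + 1) ^2) 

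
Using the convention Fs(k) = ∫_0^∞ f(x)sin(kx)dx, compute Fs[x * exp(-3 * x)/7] 6 * k/(7 * (k^2 + 9)^2)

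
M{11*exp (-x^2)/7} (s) 11*gamma (s/2)/14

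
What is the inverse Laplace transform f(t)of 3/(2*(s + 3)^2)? 3*t*exp(-3*t)/2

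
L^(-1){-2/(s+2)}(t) -2 * exp(-2 * t)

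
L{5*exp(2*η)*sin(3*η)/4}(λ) 15/(4*((λ - 2)^2 + 9))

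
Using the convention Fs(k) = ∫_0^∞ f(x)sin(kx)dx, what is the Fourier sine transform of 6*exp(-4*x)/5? 6*k/(5*(k^2 + 16))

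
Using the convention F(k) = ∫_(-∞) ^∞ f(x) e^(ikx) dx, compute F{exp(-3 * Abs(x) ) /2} 3/(k^2 + 9) 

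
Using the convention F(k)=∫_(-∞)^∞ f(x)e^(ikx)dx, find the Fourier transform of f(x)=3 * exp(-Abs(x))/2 3/(k^2 + 1)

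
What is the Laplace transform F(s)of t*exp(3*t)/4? 1/(4*(s - 3)^2)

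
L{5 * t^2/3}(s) 10/(3 * s^3)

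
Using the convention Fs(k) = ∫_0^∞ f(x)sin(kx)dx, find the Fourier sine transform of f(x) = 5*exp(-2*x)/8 5*k/(8*(k^2 + 4))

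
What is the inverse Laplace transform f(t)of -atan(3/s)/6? -sin(3 * t)/(6 * t)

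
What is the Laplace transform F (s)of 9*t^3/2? 27/s^4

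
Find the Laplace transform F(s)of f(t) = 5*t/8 5/(8*s^2)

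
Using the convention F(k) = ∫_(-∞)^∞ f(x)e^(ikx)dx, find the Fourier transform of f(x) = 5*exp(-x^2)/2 5*sqrt(pi)*exp(-k^2/4)/2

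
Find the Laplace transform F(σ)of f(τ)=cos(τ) σ/(σ^2 + 1)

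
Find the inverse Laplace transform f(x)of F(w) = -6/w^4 -x^3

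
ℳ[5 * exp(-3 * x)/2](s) 5 * gamma(s)/(2 * 3^s)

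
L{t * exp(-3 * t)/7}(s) 1/(7 * (s + 3)^2)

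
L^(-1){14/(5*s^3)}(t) 7*t^2/5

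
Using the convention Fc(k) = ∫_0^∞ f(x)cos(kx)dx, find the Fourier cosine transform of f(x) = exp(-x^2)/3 sqrt(pi) * exp(-k^2/4)/6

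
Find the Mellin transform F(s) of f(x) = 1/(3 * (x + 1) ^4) gamma(s) * gamma(4 - s) /18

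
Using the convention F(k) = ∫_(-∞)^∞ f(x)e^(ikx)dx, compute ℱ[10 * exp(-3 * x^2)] 10 * sqrt(3) * sqrt(pi) * exp(-k^2/12)/3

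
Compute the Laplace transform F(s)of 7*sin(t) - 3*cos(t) 7/(s^2+1) - 3*s/(s^2+1)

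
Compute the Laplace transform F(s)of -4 -4/s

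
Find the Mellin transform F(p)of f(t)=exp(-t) gamma(p)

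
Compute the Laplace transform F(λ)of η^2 2/λ^3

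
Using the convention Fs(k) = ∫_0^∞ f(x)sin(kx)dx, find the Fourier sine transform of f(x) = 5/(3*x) 5*pi/6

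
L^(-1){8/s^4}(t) 4*t^3/3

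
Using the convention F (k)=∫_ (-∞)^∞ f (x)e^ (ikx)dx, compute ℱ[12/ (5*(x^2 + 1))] 12*pi*exp (-Abs (k))/5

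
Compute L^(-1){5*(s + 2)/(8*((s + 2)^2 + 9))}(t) 5*exp(-2*t)*cos(3*t)/8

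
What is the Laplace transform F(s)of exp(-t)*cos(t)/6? (s + 1)/(6*((s + 1)^2 + 1))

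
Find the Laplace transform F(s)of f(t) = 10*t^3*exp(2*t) 60/(s - 2)^4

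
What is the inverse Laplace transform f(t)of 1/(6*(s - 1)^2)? t*exp(t)/6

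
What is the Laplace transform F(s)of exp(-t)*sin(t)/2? 1/(2*((s + 1)^2 + 1))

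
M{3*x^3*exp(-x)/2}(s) 3*gamma(s+3)/2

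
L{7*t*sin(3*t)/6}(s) 7*s/(s^2 + 9)^2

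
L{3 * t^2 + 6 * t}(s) 6/s^2 + 6/s^3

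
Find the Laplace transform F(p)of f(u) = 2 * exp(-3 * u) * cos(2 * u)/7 2 * (p + 3)/(7 * ((p + 3)^2 + 4))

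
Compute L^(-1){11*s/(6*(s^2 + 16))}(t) 11*cos(4*t)/6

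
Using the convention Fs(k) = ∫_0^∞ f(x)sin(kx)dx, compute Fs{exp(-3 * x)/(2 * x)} atan(k/3)/2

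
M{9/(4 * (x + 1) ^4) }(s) 3 * gamma(s) * gamma(4 - s) /8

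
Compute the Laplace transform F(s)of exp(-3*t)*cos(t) (s + 3)/((s + 3)^2 + 1)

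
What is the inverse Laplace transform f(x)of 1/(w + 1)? exp(-x)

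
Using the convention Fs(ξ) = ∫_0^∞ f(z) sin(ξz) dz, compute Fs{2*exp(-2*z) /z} 2*atan(ξ/2) 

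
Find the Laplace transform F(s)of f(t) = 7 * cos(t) 7 * s/(s^2 + 1)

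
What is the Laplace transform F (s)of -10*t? -10/s^2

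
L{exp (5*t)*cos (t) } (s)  (s - 5) / ( (s - 5) ^2 + 1) 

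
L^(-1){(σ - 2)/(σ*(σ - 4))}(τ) exp(2*τ)*cosh(2*τ)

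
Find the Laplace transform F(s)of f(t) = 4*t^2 8/s^3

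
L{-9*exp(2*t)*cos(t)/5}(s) 9*(2 - s)/(5*((s - 2)^2+1))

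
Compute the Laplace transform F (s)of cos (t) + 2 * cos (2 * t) 2 * s/ (s^2 + 4) + s/ (s^2 + 1)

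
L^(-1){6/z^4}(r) r^3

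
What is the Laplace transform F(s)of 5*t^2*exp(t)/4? 5/(2*(s - 1)^3)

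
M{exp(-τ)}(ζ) gamma(ζ)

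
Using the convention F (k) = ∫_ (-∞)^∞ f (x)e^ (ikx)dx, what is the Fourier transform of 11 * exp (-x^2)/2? 11 * sqrt (pi) * exp (-k^2/4)/2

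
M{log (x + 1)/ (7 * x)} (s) -pi * csc (pi * s)/ (7 * s - 7)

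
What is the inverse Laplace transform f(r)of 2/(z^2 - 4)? sinh(2*r)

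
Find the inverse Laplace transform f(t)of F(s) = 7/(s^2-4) 7*sinh(2*t)/2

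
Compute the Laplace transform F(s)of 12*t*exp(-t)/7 12/(7*(s + 1)^2)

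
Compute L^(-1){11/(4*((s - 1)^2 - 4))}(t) 11*exp(t)*sinh(2*t)/8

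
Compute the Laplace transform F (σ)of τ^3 6/σ^4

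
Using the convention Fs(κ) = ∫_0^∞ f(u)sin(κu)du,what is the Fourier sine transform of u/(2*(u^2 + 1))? pi*exp(-κ)/4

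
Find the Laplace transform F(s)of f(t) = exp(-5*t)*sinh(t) 1/((s + 5)^2 - 1)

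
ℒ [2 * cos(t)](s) 2 * s/(s^2 + 1)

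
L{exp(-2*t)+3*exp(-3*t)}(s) 1/(s+2)+3/(s+3)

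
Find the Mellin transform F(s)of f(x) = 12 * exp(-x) 12 * gamma(s)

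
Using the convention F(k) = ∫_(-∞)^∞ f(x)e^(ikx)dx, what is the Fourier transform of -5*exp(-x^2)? -5*sqrt(pi)*exp(-k^2/4)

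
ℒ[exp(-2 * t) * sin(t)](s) 1/((s+2)^2+1)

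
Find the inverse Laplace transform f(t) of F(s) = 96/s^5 4*t^4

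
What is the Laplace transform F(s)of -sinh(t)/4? -1/(4 * s^2-4)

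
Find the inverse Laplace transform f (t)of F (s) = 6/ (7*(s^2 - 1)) 6*sinh (t)/7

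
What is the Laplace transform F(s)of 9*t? 9/s^2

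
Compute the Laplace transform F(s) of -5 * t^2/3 -10/(3 * s^3) 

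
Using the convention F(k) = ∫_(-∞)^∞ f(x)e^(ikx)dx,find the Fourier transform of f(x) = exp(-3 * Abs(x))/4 3/(2 * (k^2 + 9))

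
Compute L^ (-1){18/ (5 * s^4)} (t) 3 * t^3/5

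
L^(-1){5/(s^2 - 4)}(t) 5*sinh(2*t)/2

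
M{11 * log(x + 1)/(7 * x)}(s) -11 * pi * csc(pi * s)/(7 * s - 7)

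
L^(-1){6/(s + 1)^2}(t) 6*t*exp(-t)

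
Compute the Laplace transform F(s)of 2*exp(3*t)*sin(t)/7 2/(7*((s - 3)^2 + 1))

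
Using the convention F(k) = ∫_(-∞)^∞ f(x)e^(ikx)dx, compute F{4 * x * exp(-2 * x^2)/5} sqrt(2) * I * sqrt(pi) * k * exp(-k^2/8)/10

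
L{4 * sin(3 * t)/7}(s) 12/(7 * (s^2 + 9))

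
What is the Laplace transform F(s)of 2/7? 2/(7*s)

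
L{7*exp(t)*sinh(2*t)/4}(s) 7/(2*((s - 1)^2 - 4))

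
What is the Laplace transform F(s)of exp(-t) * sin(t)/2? 1/(2 * ((s+1)^2+1))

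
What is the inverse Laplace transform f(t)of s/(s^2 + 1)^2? t*sin(t)/2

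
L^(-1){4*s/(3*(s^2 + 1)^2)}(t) 2*t*sin(t)/3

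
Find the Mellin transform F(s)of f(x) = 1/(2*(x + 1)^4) gamma(s)*gamma(4 - s)/12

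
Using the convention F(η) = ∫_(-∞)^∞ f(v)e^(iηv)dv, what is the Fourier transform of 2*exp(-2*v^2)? sqrt(2)*sqrt(pi)*exp(-η^2/8)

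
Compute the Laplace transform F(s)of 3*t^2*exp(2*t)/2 3/(s - 2)^3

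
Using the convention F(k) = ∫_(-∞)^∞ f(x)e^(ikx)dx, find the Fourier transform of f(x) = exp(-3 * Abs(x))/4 3/(2 * (k^2+9))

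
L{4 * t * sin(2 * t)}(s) 16 * s/(s^2 + 4)^2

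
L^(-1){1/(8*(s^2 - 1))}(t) sinh(t)/8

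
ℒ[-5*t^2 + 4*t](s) 4/s^2-10/s^3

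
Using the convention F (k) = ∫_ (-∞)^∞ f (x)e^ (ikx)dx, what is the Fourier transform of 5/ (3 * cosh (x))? 5 * pi/ (3 * cosh (pi * k/2))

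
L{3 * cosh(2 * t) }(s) 3 * s/(s^2 - 4) 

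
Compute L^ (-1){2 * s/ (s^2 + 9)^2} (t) t * sin (3 * t)/3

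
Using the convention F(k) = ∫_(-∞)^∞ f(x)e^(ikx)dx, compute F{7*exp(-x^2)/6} 7*sqrt(pi)*exp(-k^2/4)/6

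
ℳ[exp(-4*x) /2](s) gamma(s) /(2*2^(2*s) ) 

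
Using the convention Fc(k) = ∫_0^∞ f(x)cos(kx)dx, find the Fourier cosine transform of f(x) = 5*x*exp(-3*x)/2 5*(9 - k^2)/(2*(k^2 + 9)^2)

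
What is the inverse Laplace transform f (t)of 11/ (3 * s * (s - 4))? 11 * exp (2 * t) * sinh (2 * t)/6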